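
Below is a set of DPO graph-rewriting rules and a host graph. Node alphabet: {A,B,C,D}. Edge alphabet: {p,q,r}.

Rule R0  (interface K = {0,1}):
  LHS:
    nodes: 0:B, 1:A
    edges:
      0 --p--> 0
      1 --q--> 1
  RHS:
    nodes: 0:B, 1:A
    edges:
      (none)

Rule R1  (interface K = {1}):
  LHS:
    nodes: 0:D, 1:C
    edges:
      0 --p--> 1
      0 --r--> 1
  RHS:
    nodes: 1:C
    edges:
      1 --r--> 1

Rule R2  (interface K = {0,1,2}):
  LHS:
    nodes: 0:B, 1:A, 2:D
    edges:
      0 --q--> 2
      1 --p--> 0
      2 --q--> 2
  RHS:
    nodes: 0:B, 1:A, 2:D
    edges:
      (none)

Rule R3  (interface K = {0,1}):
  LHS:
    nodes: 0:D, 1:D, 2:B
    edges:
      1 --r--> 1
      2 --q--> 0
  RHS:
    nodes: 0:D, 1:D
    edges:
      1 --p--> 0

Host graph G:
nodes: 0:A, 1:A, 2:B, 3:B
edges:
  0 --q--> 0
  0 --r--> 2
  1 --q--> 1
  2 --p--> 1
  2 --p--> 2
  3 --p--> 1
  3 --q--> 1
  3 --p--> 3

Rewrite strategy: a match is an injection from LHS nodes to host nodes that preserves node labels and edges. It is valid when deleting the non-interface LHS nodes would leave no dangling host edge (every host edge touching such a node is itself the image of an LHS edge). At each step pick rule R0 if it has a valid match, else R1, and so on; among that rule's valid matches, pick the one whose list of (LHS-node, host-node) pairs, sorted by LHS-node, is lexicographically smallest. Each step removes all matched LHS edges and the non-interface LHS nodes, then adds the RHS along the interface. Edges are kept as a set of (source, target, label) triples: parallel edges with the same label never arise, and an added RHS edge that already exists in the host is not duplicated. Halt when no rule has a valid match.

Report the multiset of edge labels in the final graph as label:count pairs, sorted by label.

start.  V:4 E:8  edges: 0-q->0 0-r->2 1-q->1 2-p->1 2-p->2 3-p->1 3-q->1 3-p->3
1. fire R0 via {0↦2, 1↦0}  →  V:4 E:6  edges: 0-r->2 1-q->1 2-p->1 3-p->1 3-q->1 3-p->3
2. fire R0 via {0↦3, 1↦1}  →  V:4 E:4  edges: 0-r->2 2-p->1 3-p->1 3-q->1
normal form: no rule applies after step 2
NF edges: [(0, 2, 'r'), (2, 1, 'p'), (3, 1, 'p'), (3, 1, 'q')]

Answer: p:2 q:1 r:1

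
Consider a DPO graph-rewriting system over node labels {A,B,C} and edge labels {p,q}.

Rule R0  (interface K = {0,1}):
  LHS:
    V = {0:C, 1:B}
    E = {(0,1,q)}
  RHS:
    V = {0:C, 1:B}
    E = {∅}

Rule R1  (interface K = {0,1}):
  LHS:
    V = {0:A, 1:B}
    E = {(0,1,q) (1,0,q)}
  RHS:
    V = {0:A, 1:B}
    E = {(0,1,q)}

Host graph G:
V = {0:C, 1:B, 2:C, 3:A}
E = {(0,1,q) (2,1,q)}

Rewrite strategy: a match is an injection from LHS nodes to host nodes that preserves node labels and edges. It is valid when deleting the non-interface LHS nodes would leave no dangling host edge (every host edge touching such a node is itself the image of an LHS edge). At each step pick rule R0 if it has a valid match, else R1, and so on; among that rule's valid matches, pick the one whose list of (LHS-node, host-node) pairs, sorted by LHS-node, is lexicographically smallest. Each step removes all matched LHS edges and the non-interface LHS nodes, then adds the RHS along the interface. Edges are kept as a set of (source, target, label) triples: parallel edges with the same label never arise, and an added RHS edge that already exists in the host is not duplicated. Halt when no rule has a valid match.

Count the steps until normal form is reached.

Answer: 2

Steps:
initial: |V|=4 |E|=2  E = 0-q->1 2-q->1
step 1: apply R0 at {0↦0, 1↦1}  → |V|=4 |E|=1  E = 2-q->1
step 2: apply R0 at {0↦2, 1↦1}  → |V|=4 |E|=0  E = ∅
final graph: no rule applies after step 2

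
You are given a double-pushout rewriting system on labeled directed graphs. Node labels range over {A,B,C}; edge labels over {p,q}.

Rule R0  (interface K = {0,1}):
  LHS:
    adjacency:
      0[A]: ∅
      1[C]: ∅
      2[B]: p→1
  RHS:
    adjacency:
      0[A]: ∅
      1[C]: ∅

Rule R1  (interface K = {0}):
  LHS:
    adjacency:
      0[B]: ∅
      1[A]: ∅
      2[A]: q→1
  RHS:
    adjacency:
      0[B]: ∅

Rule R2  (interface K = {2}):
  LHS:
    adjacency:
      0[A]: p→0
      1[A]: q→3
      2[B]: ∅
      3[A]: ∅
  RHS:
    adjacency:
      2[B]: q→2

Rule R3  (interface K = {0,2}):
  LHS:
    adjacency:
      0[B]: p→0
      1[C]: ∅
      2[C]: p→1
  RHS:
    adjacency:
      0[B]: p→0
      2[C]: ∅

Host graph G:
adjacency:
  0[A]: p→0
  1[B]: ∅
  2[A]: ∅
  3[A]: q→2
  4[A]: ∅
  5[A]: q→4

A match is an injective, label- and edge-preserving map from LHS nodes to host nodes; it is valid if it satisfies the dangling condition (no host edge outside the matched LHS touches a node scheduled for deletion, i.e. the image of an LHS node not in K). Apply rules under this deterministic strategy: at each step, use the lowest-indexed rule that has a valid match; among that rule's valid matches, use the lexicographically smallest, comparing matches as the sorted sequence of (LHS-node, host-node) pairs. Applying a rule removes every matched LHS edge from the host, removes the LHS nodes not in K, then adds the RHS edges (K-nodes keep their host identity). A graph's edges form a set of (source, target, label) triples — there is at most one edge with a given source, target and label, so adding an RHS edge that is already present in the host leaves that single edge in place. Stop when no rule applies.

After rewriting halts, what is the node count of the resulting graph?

initial: |V|=6 |E|=3  E = 0-p->0 3-q->2 5-q->4
step 1: apply R1 at {0↦1, 1↦2, 2↦3}  → |V|=4 |E|=2  E = 0-p->0 5-q->4
step 2: apply R1 at {0↦1, 1↦4, 2↦5}  → |V|=2 |E|=1  E = 0-p->0
halt: no rule applies after step 2
NF nodes: {0:A, 1:B}

Answer: 2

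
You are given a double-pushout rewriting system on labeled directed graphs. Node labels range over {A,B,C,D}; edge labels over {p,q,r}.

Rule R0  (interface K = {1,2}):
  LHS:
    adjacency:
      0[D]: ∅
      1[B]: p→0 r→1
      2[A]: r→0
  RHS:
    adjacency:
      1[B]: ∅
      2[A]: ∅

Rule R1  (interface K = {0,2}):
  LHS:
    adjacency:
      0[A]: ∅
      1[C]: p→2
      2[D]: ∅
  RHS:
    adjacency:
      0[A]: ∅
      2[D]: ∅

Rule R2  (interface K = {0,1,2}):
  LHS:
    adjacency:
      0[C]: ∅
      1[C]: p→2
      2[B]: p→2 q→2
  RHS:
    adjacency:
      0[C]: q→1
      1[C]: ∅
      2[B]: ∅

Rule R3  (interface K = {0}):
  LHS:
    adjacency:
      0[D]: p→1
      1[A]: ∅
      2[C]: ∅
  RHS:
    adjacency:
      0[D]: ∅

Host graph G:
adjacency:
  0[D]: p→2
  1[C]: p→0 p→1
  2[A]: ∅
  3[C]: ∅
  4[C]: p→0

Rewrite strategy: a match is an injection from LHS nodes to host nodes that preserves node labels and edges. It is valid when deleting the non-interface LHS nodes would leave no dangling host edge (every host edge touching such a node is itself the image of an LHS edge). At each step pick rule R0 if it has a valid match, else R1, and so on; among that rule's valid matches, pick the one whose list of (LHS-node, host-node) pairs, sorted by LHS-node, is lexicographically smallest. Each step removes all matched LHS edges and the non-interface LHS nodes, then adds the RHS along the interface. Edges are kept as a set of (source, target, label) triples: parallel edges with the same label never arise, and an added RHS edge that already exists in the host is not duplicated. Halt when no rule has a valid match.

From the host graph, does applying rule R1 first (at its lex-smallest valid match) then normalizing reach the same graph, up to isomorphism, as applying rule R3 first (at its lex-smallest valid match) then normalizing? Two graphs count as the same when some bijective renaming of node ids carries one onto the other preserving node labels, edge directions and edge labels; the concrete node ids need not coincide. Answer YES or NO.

branch R1-first: apply at {0↦2, 1↦4, 2↦0} → |E|=3, then 1 more step(s) → NF |V|=2 |E|=2 V={0:D, 1:C} E=1-p->0 1-p->1
branch R3-first: apply at {0↦0, 1↦2, 2↦3} → |E|=3, then 0 more step(s) → NF |V|=3 |E|=3 V={0:D, 1:C, 4:C} E=1-p->0 1-p->1 4-p->0
graphs not isomorphic

Answer: NO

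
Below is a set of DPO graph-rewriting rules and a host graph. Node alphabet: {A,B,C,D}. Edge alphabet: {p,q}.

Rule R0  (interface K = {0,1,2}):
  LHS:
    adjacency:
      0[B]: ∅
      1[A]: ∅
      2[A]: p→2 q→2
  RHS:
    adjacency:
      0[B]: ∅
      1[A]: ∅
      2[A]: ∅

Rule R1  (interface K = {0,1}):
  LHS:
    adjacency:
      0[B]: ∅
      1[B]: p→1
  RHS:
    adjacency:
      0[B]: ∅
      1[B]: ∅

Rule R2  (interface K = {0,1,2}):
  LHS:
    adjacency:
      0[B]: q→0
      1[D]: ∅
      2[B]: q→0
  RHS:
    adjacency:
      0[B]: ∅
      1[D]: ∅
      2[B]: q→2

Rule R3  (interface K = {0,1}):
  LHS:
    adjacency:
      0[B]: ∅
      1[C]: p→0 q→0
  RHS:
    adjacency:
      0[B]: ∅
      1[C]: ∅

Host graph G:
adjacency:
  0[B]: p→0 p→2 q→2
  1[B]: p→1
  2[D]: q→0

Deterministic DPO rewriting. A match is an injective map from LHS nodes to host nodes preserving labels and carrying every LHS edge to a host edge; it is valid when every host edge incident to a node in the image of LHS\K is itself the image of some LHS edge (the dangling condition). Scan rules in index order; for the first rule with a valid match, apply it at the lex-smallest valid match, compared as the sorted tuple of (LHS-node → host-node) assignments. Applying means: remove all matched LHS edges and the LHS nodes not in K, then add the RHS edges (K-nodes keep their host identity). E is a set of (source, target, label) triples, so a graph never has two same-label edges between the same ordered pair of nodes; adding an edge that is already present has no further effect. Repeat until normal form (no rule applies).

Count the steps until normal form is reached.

Answer: 2

Derivation:
[0] host  ⇒  3 nodes, 5 edges  {0-p->0 0-p->2 0-q->2 1-p->1 2-q->0}
[1] R1 @ {0↦0, 1↦1}  ⇒  3 nodes, 4 edges  {0-p->0 0-p->2 0-q->2 2-q->0}
[2] R1 @ {0↦1, 1↦0}  ⇒  3 nodes, 3 edges  {0-p->2 0-q->2 2-q->0}
halt: no rule applies after step 2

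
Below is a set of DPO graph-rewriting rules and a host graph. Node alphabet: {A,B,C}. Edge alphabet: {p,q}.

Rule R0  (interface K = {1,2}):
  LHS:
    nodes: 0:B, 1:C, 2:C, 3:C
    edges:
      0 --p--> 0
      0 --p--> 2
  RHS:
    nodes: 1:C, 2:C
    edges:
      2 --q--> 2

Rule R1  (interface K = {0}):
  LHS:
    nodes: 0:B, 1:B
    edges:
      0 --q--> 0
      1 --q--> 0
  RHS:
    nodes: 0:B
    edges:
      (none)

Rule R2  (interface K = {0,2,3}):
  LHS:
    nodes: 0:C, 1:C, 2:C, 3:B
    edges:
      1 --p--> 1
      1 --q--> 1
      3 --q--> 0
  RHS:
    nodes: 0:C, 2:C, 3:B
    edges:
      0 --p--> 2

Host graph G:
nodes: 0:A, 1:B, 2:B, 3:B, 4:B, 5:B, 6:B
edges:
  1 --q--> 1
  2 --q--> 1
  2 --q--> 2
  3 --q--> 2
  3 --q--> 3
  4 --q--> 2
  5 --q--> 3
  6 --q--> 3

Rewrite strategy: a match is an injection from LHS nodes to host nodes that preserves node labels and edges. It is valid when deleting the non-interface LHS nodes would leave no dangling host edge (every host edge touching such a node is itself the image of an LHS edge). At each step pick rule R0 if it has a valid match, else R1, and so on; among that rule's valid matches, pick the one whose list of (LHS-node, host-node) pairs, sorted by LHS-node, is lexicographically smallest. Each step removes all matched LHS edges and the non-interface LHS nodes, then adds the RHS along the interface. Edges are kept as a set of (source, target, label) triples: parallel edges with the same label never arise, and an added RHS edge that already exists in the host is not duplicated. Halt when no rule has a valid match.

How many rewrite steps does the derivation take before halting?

Answer: 2

Steps:
initial: |V|=7 |E|=8  E = 1-q->1 2-q->1 2-q->2 3-q->2 3-q->3 4-q->2 5-q->3 6-q->3
step 1: apply R1 at {0↦2, 1↦4}  → |V|=6 |E|=6  E = 1-q->1 2-q->1 3-q->2 3-q->3 5-q->3 6-q->3
step 2: apply R1 at {0↦3, 1↦5}  → |V|=5 |E|=4  E = 1-q->1 2-q->1 3-q->2 6-q->3
normal form: no rule applies after step 2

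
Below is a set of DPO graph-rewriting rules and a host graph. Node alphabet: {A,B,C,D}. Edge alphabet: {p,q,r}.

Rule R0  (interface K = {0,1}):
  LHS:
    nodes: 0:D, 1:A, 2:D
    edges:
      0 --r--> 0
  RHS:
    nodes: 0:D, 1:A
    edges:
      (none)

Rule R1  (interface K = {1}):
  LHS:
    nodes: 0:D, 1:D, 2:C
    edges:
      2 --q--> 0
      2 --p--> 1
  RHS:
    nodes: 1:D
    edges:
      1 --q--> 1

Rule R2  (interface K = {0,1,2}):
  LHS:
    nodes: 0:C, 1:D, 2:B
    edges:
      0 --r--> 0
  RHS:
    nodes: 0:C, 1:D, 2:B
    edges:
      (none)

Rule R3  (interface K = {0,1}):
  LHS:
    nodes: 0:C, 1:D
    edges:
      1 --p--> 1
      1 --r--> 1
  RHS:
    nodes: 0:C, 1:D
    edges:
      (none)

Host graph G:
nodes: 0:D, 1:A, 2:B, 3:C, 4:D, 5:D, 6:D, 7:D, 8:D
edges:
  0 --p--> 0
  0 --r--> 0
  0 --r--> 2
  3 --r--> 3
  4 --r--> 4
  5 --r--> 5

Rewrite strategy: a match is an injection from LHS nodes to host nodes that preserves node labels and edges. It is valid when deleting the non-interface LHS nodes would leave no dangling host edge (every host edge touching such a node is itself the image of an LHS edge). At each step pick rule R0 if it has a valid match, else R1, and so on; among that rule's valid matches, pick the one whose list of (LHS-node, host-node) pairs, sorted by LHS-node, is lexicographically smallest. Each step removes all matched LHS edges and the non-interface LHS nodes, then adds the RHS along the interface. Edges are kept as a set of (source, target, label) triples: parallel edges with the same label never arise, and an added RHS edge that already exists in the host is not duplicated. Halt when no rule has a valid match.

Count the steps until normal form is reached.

Answer: 4

Derivation:
initial: |V|=9 |E|=6  E = 0-p->0 0-r->0 0-r->2 3-r->3 4-r->4 5-r->5
step 1: apply R0 at {0↦0, 1↦1, 2↦6}  → |V|=8 |E|=5  E = 0-p->0 0-r->2 3-r->3 4-r->4 5-r->5
step 2: apply R0 at {0↦4, 1↦1, 2↦7}  → |V|=7 |E|=4  E = 0-p->0 0-r->2 3-r->3 5-r->5
step 3: apply R0 at {0↦5, 1↦1, 2↦4}  → |V|=6 |E|=3  E = 0-p->0 0-r->2 3-r->3
step 4: apply R2 at {0↦3, 1↦0, 2↦2}  → |V|=6 |E|=2  E = 0-p->0 0-r->2
normal form: no rule applies after step 4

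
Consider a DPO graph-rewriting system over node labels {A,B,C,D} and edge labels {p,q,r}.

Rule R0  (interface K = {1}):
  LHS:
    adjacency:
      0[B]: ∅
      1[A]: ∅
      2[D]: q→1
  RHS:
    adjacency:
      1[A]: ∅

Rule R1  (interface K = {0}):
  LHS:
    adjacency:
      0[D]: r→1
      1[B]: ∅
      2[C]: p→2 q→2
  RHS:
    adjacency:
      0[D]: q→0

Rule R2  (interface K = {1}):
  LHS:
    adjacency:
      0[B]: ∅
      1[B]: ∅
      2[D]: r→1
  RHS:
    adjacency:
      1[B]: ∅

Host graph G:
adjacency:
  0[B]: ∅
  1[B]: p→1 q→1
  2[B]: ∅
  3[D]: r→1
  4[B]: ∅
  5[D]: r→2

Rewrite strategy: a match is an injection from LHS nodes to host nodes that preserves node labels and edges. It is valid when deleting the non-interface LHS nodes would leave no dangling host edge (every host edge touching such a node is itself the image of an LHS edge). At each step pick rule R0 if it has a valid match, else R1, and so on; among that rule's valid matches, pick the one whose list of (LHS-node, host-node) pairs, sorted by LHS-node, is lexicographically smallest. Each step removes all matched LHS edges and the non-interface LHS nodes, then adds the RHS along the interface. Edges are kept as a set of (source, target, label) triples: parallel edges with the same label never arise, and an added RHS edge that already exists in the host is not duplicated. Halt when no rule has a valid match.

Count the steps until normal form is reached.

start.  V:6 E:4  edges: 1-p->1 1-q->1 3-r->1 5-r->2
1. fire R2 via {0↦0, 1↦1, 2↦3}  →  V:4 E:3  edges: 1-p->1 1-q->1 5-r->2
2. fire R2 via {0↦4, 1↦2, 2↦5}  →  V:2 E:2  edges: 1-p->1 1-q->1
final graph: no rule applies after step 2

Answer: 2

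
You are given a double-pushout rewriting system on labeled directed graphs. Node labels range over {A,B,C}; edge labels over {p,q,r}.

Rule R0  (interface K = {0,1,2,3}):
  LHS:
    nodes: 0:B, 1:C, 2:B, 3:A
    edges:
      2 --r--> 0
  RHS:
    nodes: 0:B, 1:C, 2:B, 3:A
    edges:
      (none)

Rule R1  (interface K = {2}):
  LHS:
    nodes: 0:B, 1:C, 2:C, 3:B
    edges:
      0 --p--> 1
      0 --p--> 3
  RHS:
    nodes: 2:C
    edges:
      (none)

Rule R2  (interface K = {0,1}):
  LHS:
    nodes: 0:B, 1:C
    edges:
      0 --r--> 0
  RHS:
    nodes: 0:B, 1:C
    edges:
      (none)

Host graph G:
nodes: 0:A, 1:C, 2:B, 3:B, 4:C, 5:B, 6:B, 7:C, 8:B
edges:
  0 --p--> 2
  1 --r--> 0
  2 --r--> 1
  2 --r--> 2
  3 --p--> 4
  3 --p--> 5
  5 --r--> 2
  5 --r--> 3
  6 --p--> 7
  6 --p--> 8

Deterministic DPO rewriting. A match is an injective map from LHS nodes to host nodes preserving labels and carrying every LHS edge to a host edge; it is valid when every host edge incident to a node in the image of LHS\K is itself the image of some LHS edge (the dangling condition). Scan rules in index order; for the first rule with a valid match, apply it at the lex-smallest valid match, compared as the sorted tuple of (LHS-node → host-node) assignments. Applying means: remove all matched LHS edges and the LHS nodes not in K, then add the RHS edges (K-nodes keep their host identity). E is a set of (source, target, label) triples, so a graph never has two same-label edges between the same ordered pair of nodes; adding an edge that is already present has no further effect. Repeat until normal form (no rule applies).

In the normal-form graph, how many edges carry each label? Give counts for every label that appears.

start.  V:9 E:10  edges: 0-p->2 1-r->0 2-r->1 2-r->2 3-p->4 3-p->5 5-r->2 5-r->3 6-p->7 6-p->8
1. fire R0 via {0↦2, 1↦1, 2↦5, 3↦0}  →  V:9 E:9  edges: 0-p->2 1-r->0 2-r->1 2-r->2 3-p->4 3-p->5 5-r->3 6-p->7 6-p->8
2. fire R0 via {0↦3, 1↦1, 2↦5, 3↦0}  →  V:9 E:8  edges: 0-p->2 1-r->0 2-r->1 2-r->2 3-p->4 3-p->5 6-p->7 6-p->8
3. fire R1 via {0↦3, 1↦4, 2↦1, 3↦5}  →  V:6 E:6  edges: 0-p->2 1-r->0 2-r->1 2-r->2 6-p->7 6-p->8
4. fire R1 via {0↦6, 1↦7, 2↦1, 3↦8}  →  V:3 E:4  edges: 0-p->2 1-r->0 2-r->1 2-r->2
5. fire R2 via {0↦2, 1↦1}  →  V:3 E:3  edges: 0-p->2 1-r->0 2-r->1
normal form: no rule applies after step 5
NF edges: [(0, 2, 'p'), (1, 0, 'r'), (2, 1, 'r')]

Answer: p:1 r:2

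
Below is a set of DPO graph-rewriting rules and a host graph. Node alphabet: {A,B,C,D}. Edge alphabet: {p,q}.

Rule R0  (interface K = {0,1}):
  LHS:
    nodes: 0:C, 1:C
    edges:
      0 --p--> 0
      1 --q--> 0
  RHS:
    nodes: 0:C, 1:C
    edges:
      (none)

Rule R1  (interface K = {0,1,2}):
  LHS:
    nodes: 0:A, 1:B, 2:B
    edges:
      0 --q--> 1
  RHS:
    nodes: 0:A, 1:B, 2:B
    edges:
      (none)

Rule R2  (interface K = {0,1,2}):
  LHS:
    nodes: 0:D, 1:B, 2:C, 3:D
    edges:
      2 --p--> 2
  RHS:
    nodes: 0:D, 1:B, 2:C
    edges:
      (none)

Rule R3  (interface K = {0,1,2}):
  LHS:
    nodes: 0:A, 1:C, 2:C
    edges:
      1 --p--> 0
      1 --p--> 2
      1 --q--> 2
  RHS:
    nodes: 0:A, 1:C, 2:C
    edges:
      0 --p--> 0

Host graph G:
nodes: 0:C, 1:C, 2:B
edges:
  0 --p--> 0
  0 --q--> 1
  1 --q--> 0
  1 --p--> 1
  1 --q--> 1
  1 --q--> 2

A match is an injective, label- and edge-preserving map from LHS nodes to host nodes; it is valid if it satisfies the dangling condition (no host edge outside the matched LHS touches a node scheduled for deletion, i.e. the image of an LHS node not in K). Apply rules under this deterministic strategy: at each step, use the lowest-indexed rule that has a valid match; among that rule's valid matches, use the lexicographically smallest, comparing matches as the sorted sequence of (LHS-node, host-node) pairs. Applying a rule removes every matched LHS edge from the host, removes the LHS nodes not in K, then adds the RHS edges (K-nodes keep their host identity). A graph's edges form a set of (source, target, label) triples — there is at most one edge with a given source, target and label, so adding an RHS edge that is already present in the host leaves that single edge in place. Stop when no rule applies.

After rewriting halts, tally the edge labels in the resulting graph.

initial: |V|=3 |E|=6  E = 0-p->0 0-q->1 1-q->0 1-p->1 1-q->1 1-q->2
step 1: apply R0 at {0↦0, 1↦1}  → |V|=3 |E|=4  E = 0-q->1 1-p->1 1-q->1 1-q->2
step 2: apply R0 at {0↦1, 1↦0}  → |V|=3 |E|=2  E = 1-q->1 1-q->2
final graph: no rule applies after step 2
NF edges: [(1, 1, 'q'), (1, 2, 'q')]

Answer: q:2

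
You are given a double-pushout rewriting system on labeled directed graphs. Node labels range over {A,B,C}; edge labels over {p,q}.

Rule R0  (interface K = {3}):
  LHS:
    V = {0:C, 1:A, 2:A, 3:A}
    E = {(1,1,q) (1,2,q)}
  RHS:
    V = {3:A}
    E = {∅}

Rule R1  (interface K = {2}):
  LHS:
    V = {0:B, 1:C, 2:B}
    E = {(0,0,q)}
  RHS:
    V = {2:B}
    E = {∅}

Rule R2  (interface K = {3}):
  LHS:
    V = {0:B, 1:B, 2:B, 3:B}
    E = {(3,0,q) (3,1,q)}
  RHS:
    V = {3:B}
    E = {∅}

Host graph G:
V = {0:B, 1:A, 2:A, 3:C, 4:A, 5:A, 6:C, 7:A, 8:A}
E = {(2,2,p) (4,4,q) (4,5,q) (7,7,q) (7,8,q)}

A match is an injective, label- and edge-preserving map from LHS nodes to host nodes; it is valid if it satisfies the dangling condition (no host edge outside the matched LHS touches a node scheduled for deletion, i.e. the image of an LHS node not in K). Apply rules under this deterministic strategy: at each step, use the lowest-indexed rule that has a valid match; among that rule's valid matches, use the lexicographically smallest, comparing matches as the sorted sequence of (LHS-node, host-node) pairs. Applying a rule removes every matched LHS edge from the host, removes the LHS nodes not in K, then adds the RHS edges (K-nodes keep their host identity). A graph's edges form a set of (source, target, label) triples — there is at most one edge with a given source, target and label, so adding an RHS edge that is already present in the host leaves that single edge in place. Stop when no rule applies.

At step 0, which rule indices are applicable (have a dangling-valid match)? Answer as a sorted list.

Answer: [R0]

Steps:
R0: 16 valid matches — {0↦3, 1↦4, 2↦5, 3↦1}, {0↦3, 1↦4, 2↦5, 3↦2}, {0↦3, 1↦4, 2↦5, 3↦7} (+13 more)
R1: no valid match — LHS pattern not found
R2: no valid match — LHS pattern not found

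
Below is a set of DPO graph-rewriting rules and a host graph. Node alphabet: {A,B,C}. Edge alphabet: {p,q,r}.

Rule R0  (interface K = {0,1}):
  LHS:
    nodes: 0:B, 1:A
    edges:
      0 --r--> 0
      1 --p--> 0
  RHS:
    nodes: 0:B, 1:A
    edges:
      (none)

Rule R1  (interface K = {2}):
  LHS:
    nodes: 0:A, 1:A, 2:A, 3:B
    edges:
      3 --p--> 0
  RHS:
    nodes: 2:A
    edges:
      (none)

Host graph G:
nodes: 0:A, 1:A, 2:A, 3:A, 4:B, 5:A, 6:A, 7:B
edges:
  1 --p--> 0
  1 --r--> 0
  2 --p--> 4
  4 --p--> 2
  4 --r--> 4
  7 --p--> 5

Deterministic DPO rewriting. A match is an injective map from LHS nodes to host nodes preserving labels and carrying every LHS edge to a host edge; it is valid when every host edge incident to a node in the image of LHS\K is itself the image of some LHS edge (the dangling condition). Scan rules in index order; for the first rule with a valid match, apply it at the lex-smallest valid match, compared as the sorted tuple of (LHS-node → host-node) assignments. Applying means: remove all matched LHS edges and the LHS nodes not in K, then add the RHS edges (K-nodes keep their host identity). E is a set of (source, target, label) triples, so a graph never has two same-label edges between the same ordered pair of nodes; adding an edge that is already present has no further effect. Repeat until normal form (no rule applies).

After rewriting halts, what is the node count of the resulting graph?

Answer: 2

Steps:
[0] host  ⇒  8 nodes, 6 edges  {1-p->0 1-r->0 2-p->4 4-p->2 4-r->4 7-p->5}
[1] R0 @ {0↦4, 1↦2}  ⇒  8 nodes, 4 edges  {1-p->0 1-r->0 4-p->2 7-p->5}
[2] R1 @ {0↦2, 1↦3, 2↦0, 3↦4}  ⇒  5 nodes, 3 edges  {1-p->0 1-r->0 7-p->5}
[3] R1 @ {0↦5, 1↦6, 2↦0, 3↦7}  ⇒  2 nodes, 2 edges  {1-p->0 1-r->0}
halt: no rule applies after step 3
NF nodes: {0:A, 1:A}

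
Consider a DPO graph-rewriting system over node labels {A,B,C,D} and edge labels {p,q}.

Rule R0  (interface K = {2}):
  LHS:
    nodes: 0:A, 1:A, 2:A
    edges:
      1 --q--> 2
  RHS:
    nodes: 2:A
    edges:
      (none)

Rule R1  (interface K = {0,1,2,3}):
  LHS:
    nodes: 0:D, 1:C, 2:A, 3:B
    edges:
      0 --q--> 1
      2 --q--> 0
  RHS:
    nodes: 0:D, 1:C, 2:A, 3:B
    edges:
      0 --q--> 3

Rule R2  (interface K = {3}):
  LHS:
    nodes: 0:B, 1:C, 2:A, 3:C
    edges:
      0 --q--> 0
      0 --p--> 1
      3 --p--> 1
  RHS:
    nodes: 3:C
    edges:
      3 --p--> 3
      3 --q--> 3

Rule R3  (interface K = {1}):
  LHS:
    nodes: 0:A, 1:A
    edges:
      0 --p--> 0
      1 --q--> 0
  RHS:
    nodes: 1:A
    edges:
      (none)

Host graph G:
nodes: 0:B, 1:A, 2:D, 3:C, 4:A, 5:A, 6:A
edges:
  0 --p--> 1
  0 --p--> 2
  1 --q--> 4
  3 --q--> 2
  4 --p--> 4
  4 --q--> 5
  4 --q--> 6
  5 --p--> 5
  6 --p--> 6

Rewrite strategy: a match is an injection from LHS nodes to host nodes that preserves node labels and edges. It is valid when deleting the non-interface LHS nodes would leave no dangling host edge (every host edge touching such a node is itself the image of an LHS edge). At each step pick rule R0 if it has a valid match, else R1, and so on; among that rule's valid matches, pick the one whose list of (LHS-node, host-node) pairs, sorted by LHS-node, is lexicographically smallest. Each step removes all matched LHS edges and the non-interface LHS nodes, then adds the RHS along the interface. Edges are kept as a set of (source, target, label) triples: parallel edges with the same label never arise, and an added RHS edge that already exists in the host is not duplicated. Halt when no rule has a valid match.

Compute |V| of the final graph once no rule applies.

[0] host  ⇒  7 nodes, 9 edges  {0-p->1 0-p->2 1-q->4 3-q->2 4-p->4 4-q->5 4-q->6 5-p->5 6-p->6}
[1] R3 @ {0↦5, 1↦4}  ⇒  6 nodes, 7 edges  {0-p->1 0-p->2 1-q->4 3-q->2 4-p->4 4-q->6 6-p->6}
[2] R3 @ {0↦6, 1↦4}  ⇒  5 nodes, 5 edges  {0-p->1 0-p->2 1-q->4 3-q->2 4-p->4}
[3] R3 @ {0↦4, 1↦1}  ⇒  4 nodes, 3 edges  {0-p->1 0-p->2 3-q->2}
normal form: no rule applies after step 3
NF nodes: {0:B, 1:A, 2:D, 3:C}

Answer: 4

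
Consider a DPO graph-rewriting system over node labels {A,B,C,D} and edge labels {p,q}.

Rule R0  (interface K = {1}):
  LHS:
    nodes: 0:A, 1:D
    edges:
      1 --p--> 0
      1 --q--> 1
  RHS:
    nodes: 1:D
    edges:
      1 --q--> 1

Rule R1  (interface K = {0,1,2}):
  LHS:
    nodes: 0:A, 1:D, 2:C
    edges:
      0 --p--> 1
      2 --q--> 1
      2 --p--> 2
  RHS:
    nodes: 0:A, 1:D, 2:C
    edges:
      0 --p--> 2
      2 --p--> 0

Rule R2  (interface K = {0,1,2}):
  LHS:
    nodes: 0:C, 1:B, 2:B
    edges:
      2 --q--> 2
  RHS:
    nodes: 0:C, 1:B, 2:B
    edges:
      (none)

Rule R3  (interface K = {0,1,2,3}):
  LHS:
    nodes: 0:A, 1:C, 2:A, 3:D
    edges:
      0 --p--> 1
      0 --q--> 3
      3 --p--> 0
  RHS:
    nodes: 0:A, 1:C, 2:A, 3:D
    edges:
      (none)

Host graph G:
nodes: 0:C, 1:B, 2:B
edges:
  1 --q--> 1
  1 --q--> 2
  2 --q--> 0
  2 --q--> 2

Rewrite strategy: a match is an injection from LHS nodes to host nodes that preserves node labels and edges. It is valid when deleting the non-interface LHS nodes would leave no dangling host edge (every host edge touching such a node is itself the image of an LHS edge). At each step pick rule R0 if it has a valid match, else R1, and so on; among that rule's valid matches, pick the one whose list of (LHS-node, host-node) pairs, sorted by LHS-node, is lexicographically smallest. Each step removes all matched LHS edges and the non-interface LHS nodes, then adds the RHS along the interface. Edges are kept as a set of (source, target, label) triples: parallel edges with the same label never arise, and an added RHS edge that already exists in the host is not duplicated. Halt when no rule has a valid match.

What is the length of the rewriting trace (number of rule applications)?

initial: |V|=3 |E|=4  E = 1-q->1 1-q->2 2-q->0 2-q->2
step 1: apply R2 at {0↦0, 1↦1, 2↦2}  → |V|=3 |E|=3  E = 1-q->1 1-q->2 2-q->0
step 2: apply R2 at {0↦0, 1↦2, 2↦1}  → |V|=3 |E|=2  E = 1-q->2 2-q->0
final graph: no rule applies after step 2

Answer: 2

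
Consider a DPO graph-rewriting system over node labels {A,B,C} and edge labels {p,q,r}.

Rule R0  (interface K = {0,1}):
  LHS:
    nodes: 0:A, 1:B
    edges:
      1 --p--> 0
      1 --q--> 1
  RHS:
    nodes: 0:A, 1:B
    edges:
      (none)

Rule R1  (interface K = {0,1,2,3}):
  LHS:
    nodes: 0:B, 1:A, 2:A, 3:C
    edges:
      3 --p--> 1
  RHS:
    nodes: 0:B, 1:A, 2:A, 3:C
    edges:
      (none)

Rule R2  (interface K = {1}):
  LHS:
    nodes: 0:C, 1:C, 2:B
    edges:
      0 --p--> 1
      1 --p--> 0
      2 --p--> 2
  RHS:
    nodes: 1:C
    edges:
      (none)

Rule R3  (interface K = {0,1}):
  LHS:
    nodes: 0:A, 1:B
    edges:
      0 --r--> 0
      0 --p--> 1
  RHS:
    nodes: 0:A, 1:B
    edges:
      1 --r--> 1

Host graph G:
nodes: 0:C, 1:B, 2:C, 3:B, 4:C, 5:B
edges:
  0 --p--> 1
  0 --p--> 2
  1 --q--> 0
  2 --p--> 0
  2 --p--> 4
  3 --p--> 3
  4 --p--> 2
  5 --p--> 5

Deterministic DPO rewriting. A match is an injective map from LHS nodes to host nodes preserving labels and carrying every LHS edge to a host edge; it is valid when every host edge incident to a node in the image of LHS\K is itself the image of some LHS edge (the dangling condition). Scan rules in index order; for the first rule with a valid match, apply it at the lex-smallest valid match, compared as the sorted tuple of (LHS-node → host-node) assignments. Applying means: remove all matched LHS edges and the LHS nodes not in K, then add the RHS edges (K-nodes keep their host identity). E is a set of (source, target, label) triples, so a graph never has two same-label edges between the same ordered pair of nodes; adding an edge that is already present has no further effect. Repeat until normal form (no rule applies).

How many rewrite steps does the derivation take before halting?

Answer: 2

Steps:
initial: |V|=6 |E|=8  E = 0-p->1 0-p->2 1-q->0 2-p->0 2-p->4 3-p->3 4-p->2 5-p->5
step 1: apply R2 at {0↦4, 1↦2, 2↦3}  → |V|=4 |E|=5  E = 0-p->1 0-p->2 1-q->0 2-p->0 5-p->5
step 2: apply R2 at {0↦2, 1↦0, 2↦5}  → |V|=2 |E|=2  E = 0-p->1 1-q->0
normal form: no rule applies after step 2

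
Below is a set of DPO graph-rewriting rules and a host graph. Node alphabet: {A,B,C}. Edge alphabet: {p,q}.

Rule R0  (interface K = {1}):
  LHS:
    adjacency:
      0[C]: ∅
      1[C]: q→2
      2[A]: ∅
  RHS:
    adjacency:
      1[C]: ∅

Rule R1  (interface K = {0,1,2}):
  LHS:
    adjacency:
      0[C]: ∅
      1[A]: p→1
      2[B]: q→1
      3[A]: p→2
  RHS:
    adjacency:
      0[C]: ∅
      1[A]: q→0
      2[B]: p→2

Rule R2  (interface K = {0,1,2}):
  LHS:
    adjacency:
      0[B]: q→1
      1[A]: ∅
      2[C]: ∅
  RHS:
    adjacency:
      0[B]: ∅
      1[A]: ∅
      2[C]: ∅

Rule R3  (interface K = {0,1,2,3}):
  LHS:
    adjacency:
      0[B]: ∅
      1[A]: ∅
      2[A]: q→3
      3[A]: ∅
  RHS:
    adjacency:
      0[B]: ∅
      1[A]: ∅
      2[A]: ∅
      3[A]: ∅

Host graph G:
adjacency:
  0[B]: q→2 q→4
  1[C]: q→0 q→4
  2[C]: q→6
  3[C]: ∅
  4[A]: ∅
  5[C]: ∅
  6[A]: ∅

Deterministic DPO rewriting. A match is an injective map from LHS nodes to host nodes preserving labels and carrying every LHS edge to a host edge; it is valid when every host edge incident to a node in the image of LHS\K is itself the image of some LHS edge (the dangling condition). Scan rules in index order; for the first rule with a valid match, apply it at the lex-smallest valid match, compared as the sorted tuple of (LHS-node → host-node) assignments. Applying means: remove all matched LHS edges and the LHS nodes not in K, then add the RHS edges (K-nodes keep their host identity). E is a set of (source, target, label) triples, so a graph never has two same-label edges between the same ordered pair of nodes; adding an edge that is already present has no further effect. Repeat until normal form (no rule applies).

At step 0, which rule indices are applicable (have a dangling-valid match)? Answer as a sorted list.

Answer: [R0,R2]

Derivation:
R0: 2 valid matches — {0↦3, 1↦2, 2↦6}, {0↦5, 1↦2, 2↦6}
R1: no valid match — LHS pattern not found
R2: 4 valid matches — {0↦0, 1↦4, 2↦1}, {0↦0, 1↦4, 2↦2}, {0↦0, 1↦4, 2↦3} (+1 more)
R3: no valid match — LHS pattern not found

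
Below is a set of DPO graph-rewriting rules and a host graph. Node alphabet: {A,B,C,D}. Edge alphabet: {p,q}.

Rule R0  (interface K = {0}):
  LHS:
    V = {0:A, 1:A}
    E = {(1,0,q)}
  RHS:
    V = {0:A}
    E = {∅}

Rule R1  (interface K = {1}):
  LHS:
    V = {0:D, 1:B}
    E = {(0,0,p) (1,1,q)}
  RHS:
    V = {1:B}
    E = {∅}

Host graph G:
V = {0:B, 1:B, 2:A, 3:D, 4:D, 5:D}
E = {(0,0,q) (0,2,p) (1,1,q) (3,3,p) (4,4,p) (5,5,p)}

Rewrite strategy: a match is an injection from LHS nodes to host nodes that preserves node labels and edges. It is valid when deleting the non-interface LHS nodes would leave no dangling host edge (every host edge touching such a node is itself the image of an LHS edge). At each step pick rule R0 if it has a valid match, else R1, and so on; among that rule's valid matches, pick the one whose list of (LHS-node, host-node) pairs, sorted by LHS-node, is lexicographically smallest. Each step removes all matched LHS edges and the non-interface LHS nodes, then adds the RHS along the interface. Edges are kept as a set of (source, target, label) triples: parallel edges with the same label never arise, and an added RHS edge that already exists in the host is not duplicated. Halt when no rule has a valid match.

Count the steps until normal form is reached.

[0] host  ⇒  6 nodes, 6 edges  {0-q->0 0-p->2 1-q->1 3-p->3 4-p->4 5-p->5}
[1] R1 @ {0↦3, 1↦0}  ⇒  5 nodes, 4 edges  {0-p->2 1-q->1 4-p->4 5-p->5}
[2] R1 @ {0↦4, 1↦1}  ⇒  4 nodes, 2 edges  {0-p->2 5-p->5}
halt: no rule applies after step 2

Answer: 2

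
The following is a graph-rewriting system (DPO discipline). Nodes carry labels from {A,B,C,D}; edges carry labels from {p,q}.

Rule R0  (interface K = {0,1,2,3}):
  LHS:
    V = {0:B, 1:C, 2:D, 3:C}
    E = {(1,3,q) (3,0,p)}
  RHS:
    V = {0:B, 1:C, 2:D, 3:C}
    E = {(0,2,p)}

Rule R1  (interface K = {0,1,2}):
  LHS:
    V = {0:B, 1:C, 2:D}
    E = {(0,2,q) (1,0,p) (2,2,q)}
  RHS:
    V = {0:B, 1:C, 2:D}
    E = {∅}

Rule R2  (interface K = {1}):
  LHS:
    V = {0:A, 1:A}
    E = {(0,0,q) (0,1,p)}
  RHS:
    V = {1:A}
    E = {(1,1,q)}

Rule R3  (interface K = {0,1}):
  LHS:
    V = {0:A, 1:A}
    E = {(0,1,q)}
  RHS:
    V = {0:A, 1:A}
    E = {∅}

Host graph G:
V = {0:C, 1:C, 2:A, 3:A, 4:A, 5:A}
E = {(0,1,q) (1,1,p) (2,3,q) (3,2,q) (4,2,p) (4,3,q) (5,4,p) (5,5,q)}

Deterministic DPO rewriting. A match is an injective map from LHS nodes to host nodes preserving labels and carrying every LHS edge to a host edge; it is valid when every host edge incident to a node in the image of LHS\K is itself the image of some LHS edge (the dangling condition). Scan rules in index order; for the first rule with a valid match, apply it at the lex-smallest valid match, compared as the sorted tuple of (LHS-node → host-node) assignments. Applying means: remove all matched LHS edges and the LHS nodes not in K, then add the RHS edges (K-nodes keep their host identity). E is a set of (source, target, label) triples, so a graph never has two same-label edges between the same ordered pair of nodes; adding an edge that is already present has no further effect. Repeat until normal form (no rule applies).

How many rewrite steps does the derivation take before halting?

start.  V:6 E:8  edges: 0-q->1 1-p->1 2-q->3 3-q->2 4-p->2 4-q->3 5-p->4 5-q->5
1. fire R2 via {0↦5, 1↦4}  →  V:5 E:7  edges: 0-q->1 1-p->1 2-q->3 3-q->2 4-p->2 4-q->3 4-q->4
2. fire R3 via {0↦2, 1↦3}  →  V:5 E:6  edges: 0-q->1 1-p->1 3-q->2 4-p->2 4-q->3 4-q->4
3. fire R3 via {0↦3, 1↦2}  →  V:5 E:5  edges: 0-q->1 1-p->1 4-p->2 4-q->3 4-q->4
4. fire R3 via {0↦4, 1↦3}  →  V:5 E:4  edges: 0-q->1 1-p->1 4-p->2 4-q->4
5. fire R2 via {0↦4, 1↦2}  →  V:4 E:3  edges: 0-q->1 1-p->1 2-q->2
final graph: no rule applies after step 5

Answer: 5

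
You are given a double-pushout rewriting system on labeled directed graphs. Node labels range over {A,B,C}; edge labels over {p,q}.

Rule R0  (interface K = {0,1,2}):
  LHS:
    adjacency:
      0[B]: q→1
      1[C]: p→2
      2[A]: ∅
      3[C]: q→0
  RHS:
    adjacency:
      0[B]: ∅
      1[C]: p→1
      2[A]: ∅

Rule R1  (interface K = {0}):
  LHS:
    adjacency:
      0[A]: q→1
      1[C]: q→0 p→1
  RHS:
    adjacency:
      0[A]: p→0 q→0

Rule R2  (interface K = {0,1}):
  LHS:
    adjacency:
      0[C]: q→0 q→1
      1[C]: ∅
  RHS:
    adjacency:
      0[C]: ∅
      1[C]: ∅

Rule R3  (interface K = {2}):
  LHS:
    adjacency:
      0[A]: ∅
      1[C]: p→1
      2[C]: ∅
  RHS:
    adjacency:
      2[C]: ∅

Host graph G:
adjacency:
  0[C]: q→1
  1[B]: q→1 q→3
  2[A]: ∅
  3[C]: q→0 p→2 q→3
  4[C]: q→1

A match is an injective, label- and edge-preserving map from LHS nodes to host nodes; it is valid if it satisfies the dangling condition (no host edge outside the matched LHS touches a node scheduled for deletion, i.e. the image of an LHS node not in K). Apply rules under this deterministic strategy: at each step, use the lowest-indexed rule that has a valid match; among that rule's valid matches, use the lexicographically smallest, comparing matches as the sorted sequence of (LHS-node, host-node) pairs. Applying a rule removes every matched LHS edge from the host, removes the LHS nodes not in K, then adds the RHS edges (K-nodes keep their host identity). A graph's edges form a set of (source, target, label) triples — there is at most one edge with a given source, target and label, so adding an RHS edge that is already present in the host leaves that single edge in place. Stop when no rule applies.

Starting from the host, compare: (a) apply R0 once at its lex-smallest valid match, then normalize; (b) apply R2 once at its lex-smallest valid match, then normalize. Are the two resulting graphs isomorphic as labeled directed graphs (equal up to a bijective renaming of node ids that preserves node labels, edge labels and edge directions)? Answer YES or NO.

Answer: YES

Steps:
branch R0-first: apply at {0↦1, 1↦3, 2↦2, 3↦4} → |E|=5, then 2 more step(s) → NF |V|=2 |E|=2 V={0:C, 1:B} E=0-q->1 1-q->1
branch R2-first: apply at {0↦3, 1↦0} → |E|=5, then 2 more step(s) → NF |V|=2 |E|=2 V={1:B, 4:C} E=1-q->1 4-q->1
graphs isomorphic (equal up to label-preserving node renaming)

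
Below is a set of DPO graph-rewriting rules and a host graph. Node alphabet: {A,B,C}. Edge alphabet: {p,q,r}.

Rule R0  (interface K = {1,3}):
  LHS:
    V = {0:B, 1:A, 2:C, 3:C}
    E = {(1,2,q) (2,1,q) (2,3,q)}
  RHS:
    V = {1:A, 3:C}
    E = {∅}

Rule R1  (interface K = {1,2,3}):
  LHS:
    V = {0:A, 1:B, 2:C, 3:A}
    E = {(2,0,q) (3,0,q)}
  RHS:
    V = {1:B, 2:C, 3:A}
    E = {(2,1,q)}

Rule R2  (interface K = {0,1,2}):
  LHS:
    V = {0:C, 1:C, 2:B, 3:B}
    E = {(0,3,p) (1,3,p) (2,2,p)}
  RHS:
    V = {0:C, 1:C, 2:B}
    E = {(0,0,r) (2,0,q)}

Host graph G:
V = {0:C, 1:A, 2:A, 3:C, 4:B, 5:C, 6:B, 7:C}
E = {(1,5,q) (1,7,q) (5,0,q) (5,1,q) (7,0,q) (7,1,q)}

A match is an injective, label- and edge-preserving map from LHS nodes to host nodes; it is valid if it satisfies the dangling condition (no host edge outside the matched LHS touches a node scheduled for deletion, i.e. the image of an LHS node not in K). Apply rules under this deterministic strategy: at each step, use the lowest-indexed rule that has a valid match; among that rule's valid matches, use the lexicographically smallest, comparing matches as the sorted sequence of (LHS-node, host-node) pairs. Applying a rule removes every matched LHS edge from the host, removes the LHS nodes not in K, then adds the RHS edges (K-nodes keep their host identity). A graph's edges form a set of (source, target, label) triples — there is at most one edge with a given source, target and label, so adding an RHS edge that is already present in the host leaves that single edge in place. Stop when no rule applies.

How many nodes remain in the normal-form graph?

Answer: 4

Derivation:
[0] host  ⇒  8 nodes, 6 edges  {1-q->5 1-q->7 5-q->0 5-q->1 7-q->0 7-q->1}
[1] R0 @ {0↦4, 1↦1, 2↦5, 3↦0}  ⇒  6 nodes, 3 edges  {1-q->7 7-q->0 7-q->1}
[2] R0 @ {0↦6, 1↦1, 2↦7, 3↦0}  ⇒  4 nodes, 0 edges  {∅}
final graph: no rule applies after step 2
NF nodes: {0:C, 1:A, 2:A, 3:C}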